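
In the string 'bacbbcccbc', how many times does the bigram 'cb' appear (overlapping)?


Scanning 'bacbbcccbc' for bigram 'cb':
  Position 0: 'ba' -> no
  Position 1: 'ac' -> no
  Position 2: 'cb' -> MATCH
  Position 3: 'bb' -> no
  Position 4: 'bc' -> no
  Position 5: 'cc' -> no
  Position 6: 'cc' -> no
  Position 7: 'cb' -> MATCH
  Position 8: 'bc' -> no
Total matches: 2

2


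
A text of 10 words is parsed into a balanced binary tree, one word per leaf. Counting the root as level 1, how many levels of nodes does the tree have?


In a balanced binary tree with n leaves the deepest leaf is ceil(log2(n)) edges below the root,
so counting node levels inclusive of root and leaves gives ceil(log2(n)) + 1 levels.
log2(10) = 3.3219
ceil(3.3219) = 4
levels = 4 + 1 = 5

5


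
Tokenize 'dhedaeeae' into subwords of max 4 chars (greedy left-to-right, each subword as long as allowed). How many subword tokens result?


'dhedaeeae' has 9 characters.
Chunking with max size 4:
  Chunk 1: 'dhed' (positions 0-3)
  Chunk 2: 'aeea' (positions 4-7)
  Chunk 3: 'e' (positions 8-8)
Total chunks: ceil(9 / 4) = 3

3


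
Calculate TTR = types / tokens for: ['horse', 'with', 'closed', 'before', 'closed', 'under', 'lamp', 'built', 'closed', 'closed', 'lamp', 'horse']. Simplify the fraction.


Tokens: 12
Unique types: ('before', 'built', 'closed', 'horse', 'lamp', 'under', 'with') = 7
TTR = 7/12
Already in lowest terms.

7/12


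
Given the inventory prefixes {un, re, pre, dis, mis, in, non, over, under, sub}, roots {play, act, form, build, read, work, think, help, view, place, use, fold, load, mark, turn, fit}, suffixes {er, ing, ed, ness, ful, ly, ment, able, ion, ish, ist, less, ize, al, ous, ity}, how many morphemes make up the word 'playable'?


Segmenting 'playable' against the inventory:
  'play' -> root (morpheme 1)
  'able' -> suffix (morpheme 2)
Total morphemes: 2

2


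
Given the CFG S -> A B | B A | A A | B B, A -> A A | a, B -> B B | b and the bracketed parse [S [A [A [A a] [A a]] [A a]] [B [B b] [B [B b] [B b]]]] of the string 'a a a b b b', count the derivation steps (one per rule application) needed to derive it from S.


Every bracketed nonterminal node [X ...] in the tree is produced by exactly one rule application.
Reading the tree off as a leftmost derivation:
  Step 1: S  =>  A B   (applied S -> A B)
  Step 2: A B  =>  A A B   (applied A -> A A)
  Step 3: A A B  =>  A A A B   (applied A -> A A)
  Step 4: A A A B  =>  a A A B   (applied A -> a)
  Step 5: a A A B  =>  a a A B   (applied A -> a)
  Step 6: a a A B  =>  a a a B   (applied A -> a)
  Step 7: a a a B  =>  a a a B B   (applied B -> B B)
  Step 8: a a a B B  =>  a a a b B   (applied B -> b)
  Step 9: a a a b B  =>  a a a b B B   (applied B -> B B)
  Step 10: a a a b B B  =>  a a a b b B   (applied B -> b)
  Step 11: a a a b b B  =>  a a a b b b   (applied B -> b)
Final yield: a a a b b b
Total rewrite steps: 11

11


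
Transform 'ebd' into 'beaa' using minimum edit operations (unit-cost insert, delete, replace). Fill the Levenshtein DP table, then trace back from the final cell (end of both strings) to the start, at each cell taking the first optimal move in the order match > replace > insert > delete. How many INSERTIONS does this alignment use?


Edit distance = 3. Backtracking from cell (3, 4) with preference match > replace > insert > delete,
then listing the resulting alignment 'ebd' -> 'beaa' left to right:
  Step 1: insert 'b' [insertion #1]
  Step 2: keep 'e'
  Step 3: replace b->a
  Step 4: replace d->a
Total insertions: 1

1


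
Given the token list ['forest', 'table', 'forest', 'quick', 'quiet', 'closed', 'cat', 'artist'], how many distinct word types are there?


Listing all tokens and tracking unique types:
  Token 1: 'forest' -> NEW (unique so far: 1)
  Token 2: 'table' -> NEW (unique so far: 2)
  Token 3: 'forest' -> duplicate (unique so far: 2)
  Token 4: 'quick' -> NEW (unique so far: 3)
  Token 5: 'quiet' -> NEW (unique so far: 4)
  Token 6: 'closed' -> NEW (unique so far: 5)
  Token 7: 'cat' -> NEW (unique so far: 6)
  Token 8: 'artist' -> NEW (unique so far: 7)
Unique types: ('artist', 'cat', 'closed', 'forest', 'quick', 'quiet', 'table')
Vocabulary size: 7

7


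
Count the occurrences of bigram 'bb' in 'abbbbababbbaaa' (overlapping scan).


Scanning 'abbbbababbbaaa' for bigram 'bb':
  Position 0: 'ab' -> no
  Position 1: 'bb' -> MATCH
  Position 2: 'bb' -> MATCH
  Position 3: 'bb' -> MATCH
  Position 4: 'ba' -> no
  Position 5: 'ab' -> no
  Position 6: 'ba' -> no
  Position 7: 'ab' -> no
  Position 8: 'bb' -> MATCH
  Position 9: 'bb' -> MATCH
  Position 10: 'ba' -> no
  Position 11: 'aa' -> no
  Position 12: 'aa' -> no
Total matches: 5

5


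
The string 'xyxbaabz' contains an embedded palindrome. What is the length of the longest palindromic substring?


Scanning 'xyxbaabz' for palindromic substrings.
Substring at positions 3-6: 'baab'.
Check: reverse('baab') = 'baab' -> palindrome confirmed.
Neighbouring characters ('x' / 'z') break symmetry, so it cannot extend further.
No longer palindromic substring exists; longest length = 4

4


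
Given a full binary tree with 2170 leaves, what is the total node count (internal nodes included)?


Leaf nodes (terminals): 2170
Internal nodes = n - 1 = 2170 - 1 = 2169
Total = leaves + internal = 2170 + 2169 = 4339

4339


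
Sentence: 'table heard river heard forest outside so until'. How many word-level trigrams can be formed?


Word trigrams from [8] words:
  Trigram 1: (table heard river)
  Trigram 2: (heard river heard)
  Trigram 3: (river heard forest)
  Trigram 4: (heard forest outside)
  Trigram 5: (forest outside so)
  Trigram 6: (outside so until)
Total word trigrams: 8 - 2 = 6

6


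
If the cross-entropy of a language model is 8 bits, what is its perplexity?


Perplexity formula: PP = 2^H
H = 8
PP = 2^8
Steps: 2^1 = 2, 2^2 = 4, 2^3 = 8, 2^4 = 16, 2^5 = 32, 2^6 = 64, 2^7 = 128, 2^8 = 256
PP = 256

256


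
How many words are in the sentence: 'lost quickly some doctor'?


Counting words by splitting on spaces:
  Word 1: 'lost'
  Word 2: 'quickly'
  Word 3: 'some'
  Word 4: 'doctor'
Total words: 4

4


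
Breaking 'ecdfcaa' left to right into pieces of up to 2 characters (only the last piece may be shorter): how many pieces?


'ecdfcaa' has 7 characters.
Chunking with max size 2:
  Chunk 1: 'ec' (positions 0-1)
  Chunk 2: 'df' (positions 2-3)
  Chunk 3: 'ca' (positions 4-5)
  Chunk 4: 'a' (positions 6-6)
Total chunks: ceil(7 / 2) = 4

4


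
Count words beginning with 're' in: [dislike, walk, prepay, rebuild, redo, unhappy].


Checking each word for prefix 're':
  'dislike' -> no (count: 0)
  'walk' -> no (count: 0)
  'prepay' -> no (count: 0)
  'rebuild' -> YES, starts with 're' (count: 1)
  'redo' -> YES, starts with 're' (count: 2)
  'unhappy' -> no (count: 2)
Total with prefix 're': 2

2


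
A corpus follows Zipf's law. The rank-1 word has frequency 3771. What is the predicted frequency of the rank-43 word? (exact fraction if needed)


Zipf's law: freq(rank) = f1 / rank
f1 = 3771, rank = 43
freq = 3771 / 43
GCD(3771, 43) = 1
Simplified: 3771/43

3771/43


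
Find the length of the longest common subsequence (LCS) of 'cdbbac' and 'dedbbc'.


DP table for LCS of 'cdbbac' and 'dedbbc':
       d  e  d  b  b  c
    0  0  0  0  0  0  0
  c 0  0  0  0  0  0  1
  d 0  1  1  1  1  1  1
  b 0  1  1  1  2  2  2
  b 0  1  1  1  2  3  3
  a 0  1  1  1  2  3  3
  c 0  1  1  1  2  3  4
LCS: 'dbbc'
LCS length = 4

4


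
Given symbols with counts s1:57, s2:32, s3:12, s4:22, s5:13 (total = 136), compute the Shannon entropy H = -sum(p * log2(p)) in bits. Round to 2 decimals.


Computing entropy H = -sum(p_i * log2(p_i)):
  s1: p = 57/136 = 0.4191, -p*log2(p) = 0.5258
  s2: p = 32/136 = 0.2353, -p*log2(p) = 0.4912
  s3: p = 12/136 = 0.0882, -p*log2(p) = 0.3090
  s4: p = 22/136 = 0.1618, -p*log2(p) = 0.4251
  s5: p = 13/136 = 0.0956, -p*log2(p) = 0.3238
H = sum of terms = 2.0749
Rounded to 2 decimals: 2.07

2.07


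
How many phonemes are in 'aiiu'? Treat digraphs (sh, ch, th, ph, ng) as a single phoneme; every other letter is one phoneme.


Parsing 'aiiu' greedily, digraphs first:
  'a' -> vowel phoneme (phonemes so far: 1)
  'i' -> vowel phoneme (phonemes so far: 2)
  'i' -> vowel phoneme (phonemes so far: 3)
  'u' -> vowel phoneme (phonemes so far: 4)
Total phonemes: 4

4


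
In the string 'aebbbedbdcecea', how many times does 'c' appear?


Scanning 'aebbbedbdcecea' for 'c':
  Position 9: 'c' -> MATCH (count: 1)
  Position 11: 'c' -> MATCH (count: 2)
Total occurrences of 'c': 2

2


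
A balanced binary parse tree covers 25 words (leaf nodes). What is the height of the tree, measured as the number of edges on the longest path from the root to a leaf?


In a balanced binary tree with n leaves the deepest leaf is ceil(log2(n)) edges below the root.
log2(25) = 4.6439
ceil(4.6439) = 5
height (edges) = 5

5


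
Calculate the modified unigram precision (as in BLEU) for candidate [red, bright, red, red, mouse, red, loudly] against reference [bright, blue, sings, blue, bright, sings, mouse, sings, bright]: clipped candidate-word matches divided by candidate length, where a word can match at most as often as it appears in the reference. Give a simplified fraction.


Reference word counts: {'blue': 2, 'bright': 3, 'mouse': 1, 'sings': 3}
Checking each candidate word (with clipping):
  'red' -> not in reference -> no match (matches: 0)
  'bright' -> in reference (ref count 3, used 1/3) -> match (matches: 1)
  'red' -> not in reference -> no match (matches: 1)
  'red' -> not in reference -> no match (matches: 1)
  'mouse' -> in reference (ref count 1, used 1/1) -> match (matches: 2)
  'red' -> not in reference -> no match (matches: 2)
  'loudly' -> not in reference -> no match (matches: 2)
Clipped matches: 2, Candidate length: 7
Precision = 2/7

2/7


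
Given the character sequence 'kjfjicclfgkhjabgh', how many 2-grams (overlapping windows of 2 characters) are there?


String 'kjfjicclfgkhjabgh' has length L = 17.
Number of overlapping n-grams = L - n + 1
Substituting: 17 - 2 + 1 = 16

16


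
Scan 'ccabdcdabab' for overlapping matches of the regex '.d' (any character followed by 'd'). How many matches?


Pattern: .d means any character followed by 'd'.
Scanning 'ccabdcdabab' position-by-position:
  Pos 0: window 'cc' -> no
  Pos 1: window 'ca' -> no
  Pos 2: window 'ab' -> no
  Pos 3: window 'bd' -> MATCH
  Pos 4: window 'dc' -> no
  Pos 5: window 'cd' -> MATCH
  Pos 6: window 'da' -> no
  Pos 7: window 'ab' -> no
  Pos 8: window 'ba' -> no
  Pos 9: window 'ab' -> no
  Pos 10: window 'b' -> no
Total matches: 2

2


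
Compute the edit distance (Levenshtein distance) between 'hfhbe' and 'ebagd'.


Building DP table for s1='hfhbe' (len 5) and s2='ebagd' (len 5):
       e  b  a  g  d
    0  1  2  3  4  5
  h 1  1  2  3  4  5
  f 2  2  2  3  4  5
  h 3  3  3  3  4  5
  b 4  4  3  4  4  5
  e 5  4  4  4  5  5
Edit distance = dp[5][5] = 5

5


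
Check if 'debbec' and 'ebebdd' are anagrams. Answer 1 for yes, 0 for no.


Sort characters of 'debbec': 'bbcdee'
Sort characters of 'ebebdd': 'bbddee'
Sorted forms differ -> they are NOT anagrams
Result: 0

0


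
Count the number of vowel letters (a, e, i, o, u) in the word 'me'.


Scanning each character of 'me':
  Position 1: 'm' -> consonant (running count: 0)
  Position 2: 'e' -> vowel (running count: 1)
Total vowels: 1

1


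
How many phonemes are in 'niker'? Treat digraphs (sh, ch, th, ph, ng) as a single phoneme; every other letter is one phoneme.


Parsing 'niker' greedily, digraphs first:
  'n' -> consonant phoneme (phonemes so far: 1)
  'i' -> vowel phoneme (phonemes so far: 2)
  'k' -> consonant phoneme (phonemes so far: 3)
  'e' -> vowel phoneme (phonemes so far: 4)
  'r' -> consonant phoneme (phonemes so far: 5)
Total phonemes: 5

5


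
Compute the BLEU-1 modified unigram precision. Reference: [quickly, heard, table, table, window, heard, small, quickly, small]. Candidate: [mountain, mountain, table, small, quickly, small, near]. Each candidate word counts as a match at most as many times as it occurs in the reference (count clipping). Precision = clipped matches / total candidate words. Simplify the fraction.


Reference word counts: {'heard': 2, 'quickly': 2, 'small': 2, 'table': 2, 'window': 1}
Checking each candidate word (with clipping):
  'mountain' -> not in reference -> no match (matches: 0)
  'mountain' -> not in reference -> no match (matches: 0)
  'table' -> in reference (ref count 2, used 1/2) -> match (matches: 1)
  'small' -> in reference (ref count 2, used 1/2) -> match (matches: 2)
  'quickly' -> in reference (ref count 2, used 1/2) -> match (matches: 3)
  'small' -> in reference (ref count 2, used 2/2) -> match (matches: 4)
  'near' -> not in reference -> no match (matches: 4)
Clipped matches: 4, Candidate length: 7
Precision = 4/7

4/7


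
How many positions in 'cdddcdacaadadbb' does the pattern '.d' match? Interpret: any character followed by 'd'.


Pattern: .d means any character followed by 'd'.
Scanning 'cdddcdacaadadbb' position-by-position:
  Pos 0: window 'cd' -> MATCH
  Pos 1: window 'dd' -> MATCH
  Pos 2: window 'dd' -> MATCH
  Pos 3: window 'dc' -> no
  Pos 4: window 'cd' -> MATCH
  Pos 5: window 'da' -> no
  Pos 6: window 'ac' -> no
  Pos 7: window 'ca' -> no
  Pos 8: window 'aa' -> no
  Pos 9: window 'ad' -> MATCH
  Pos 10: window 'da' -> no
  Pos 11: window 'ad' -> MATCH
  Pos 12: window 'db' -> no
  Pos 13: window 'bb' -> no
  Pos 14: window 'b' -> no
Total matches: 6

6


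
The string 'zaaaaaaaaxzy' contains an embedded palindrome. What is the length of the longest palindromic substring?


Scanning 'zaaaaaaaaxzy' for palindromic substrings.
Substring at positions 1-8: 'aaaaaaaa'.
Check: reverse('aaaaaaaa') = 'aaaaaaaa' -> palindrome confirmed.
Neighbouring characters ('z' / 'x') break symmetry, so it cannot extend further.
No longer palindromic substring exists; longest length = 8

8


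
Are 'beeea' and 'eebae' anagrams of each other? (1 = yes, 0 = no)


Sort characters of 'beeea': 'abeee'
Sort characters of 'eebae': 'abeee'
Sorted forms match -> they ARE anagrams
Result: 1

1


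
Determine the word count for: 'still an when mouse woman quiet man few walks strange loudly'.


Counting words by splitting on spaces:
  Word 1: 'still'
  Word 2: 'an'
  Word 3: 'when'
  Word 4: 'mouse'
  Word 5: 'woman'
  Word 6: 'quiet'
  Word 7: 'man'
  Word 8: 'few'
  Word 9: 'walks'
  Word 10: 'strange'
  Word 11: 'loudly'
Total words: 11

11


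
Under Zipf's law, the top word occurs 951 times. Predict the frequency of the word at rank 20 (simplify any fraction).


Zipf's law: freq(rank) = f1 / rank
f1 = 951, rank = 20
freq = 951 / 20
GCD(951, 20) = 1
Simplified: 951/20

951/20


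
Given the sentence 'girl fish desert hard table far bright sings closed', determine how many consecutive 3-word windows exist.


Word trigrams from [9] words:
  Trigram 1: (girl fish desert)
  Trigram 2: (fish desert hard)
  Trigram 3: (desert hard table)
  Trigram 4: (hard table far)
  Trigram 5: (table far bright)
  Trigram 6: (far bright sings)
  Trigram 7: (bright sings closed)
Total word trigrams: 9 - 2 = 7

7


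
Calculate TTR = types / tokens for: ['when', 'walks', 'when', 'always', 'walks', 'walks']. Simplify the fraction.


Tokens: 6
Unique types: ('always', 'walks', 'when') = 3
TTR = 3/6
Simplify: divide both by 3 -> 1/2
TTR = 1/2

1/2


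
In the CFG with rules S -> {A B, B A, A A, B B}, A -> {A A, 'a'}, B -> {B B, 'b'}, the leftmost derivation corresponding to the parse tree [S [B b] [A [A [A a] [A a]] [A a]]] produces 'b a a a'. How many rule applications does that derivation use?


Every bracketed nonterminal node [X ...] in the tree is produced by exactly one rule application.
Reading the tree off as a leftmost derivation:
  Step 1: S  =>  B A   (applied S -> B A)
  Step 2: B A  =>  b A   (applied B -> b)
  Step 3: b A  =>  b A A   (applied A -> A A)
  Step 4: b A A  =>  b A A A   (applied A -> A A)
  Step 5: b A A A  =>  b a A A   (applied A -> a)
  Step 6: b a A A  =>  b a a A   (applied A -> a)
  Step 7: b a a A  =>  b a a a   (applied A -> a)
Final yield: b a a a
Total rewrite steps: 7

7


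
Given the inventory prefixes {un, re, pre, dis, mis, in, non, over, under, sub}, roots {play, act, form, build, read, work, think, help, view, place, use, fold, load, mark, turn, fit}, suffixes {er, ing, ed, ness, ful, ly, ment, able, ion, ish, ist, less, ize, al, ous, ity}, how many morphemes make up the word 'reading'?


Segmenting 'reading' against the inventory:
  'read' -> root (morpheme 1)
  'ing' -> suffix (morpheme 2)
Total morphemes: 2

2


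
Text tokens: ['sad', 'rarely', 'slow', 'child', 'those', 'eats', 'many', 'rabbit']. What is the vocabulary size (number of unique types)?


Listing all tokens and tracking unique types:
  Token 1: 'sad' -> NEW (unique so far: 1)
  Token 2: 'rarely' -> NEW (unique so far: 2)
  Token 3: 'slow' -> NEW (unique so far: 3)
  Token 4: 'child' -> NEW (unique so far: 4)
  Token 5: 'those' -> NEW (unique so far: 5)
  Token 6: 'eats' -> NEW (unique so far: 6)
  Token 7: 'many' -> NEW (unique so far: 7)
  Token 8: 'rabbit' -> NEW (unique so far: 8)
Unique types: ('child', 'eats', 'many', 'rabbit', 'rarely', 'sad', 'slow', 'those')
Vocabulary size: 8

8


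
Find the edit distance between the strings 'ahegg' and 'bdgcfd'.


Building DP table for s1='ahegg' (len 5) and s2='bdgcfd' (len 6):
       b  d  g  c  f  d
    0  1  2  3  4  5  6
  a 1  1  2  3  4  5  6
  h 2  2  2  3  4  5  6
  e 3  3  3  3  4  5  6
  g 4  4  4  3  4  5  6
  g 5  5  5  4  4  5  6
Edit distance = dp[5][6] = 6

6


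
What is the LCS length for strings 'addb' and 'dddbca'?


DP table for LCS of 'addb' and 'dddbca':
       d  d  d  b  c  a
    0  0  0  0  0  0  0
  a 0  0  0  0  0  0  1
  d 0  1  1  1  1  1  1
  d 0  1  2  2  2  2  2
  b 0  1  2  2  3  3  3
LCS: 'ddb'
LCS length = 3

3


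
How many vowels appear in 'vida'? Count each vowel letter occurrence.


Scanning each character of 'vida':
  Position 1: 'v' -> consonant (running count: 0)
  Position 2: 'i' -> vowel (running count: 1)
  Position 3: 'd' -> consonant (running count: 1)
  Position 4: 'a' -> vowel (running count: 2)
Total vowels: 2

2


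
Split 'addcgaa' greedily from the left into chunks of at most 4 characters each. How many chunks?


'addcgaa' has 7 characters.
Chunking with max size 4:
  Chunk 1: 'addc' (positions 0-3)
  Chunk 2: 'gaa' (positions 4-6)
Total chunks: ceil(7 / 4) = 2

2


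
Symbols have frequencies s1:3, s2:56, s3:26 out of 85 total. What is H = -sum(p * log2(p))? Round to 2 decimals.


Computing entropy H = -sum(p_i * log2(p_i)):
  s1: p = 3/85 = 0.0353, -p*log2(p) = 0.1703
  s2: p = 56/85 = 0.6588, -p*log2(p) = 0.3966
  s3: p = 26/85 = 0.3059, -p*log2(p) = 0.5227
H = sum of terms = 1.0896
Rounded to 2 decimals: 1.09

1.09


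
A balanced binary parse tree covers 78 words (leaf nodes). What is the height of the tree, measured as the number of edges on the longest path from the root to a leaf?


In a balanced binary tree with n leaves the deepest leaf is ceil(log2(n)) edges below the root.
log2(78) = 6.2854
ceil(6.2854) = 7
height (edges) = 7

7


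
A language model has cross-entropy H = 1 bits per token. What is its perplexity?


Perplexity formula: PP = 2^H
H = 1
PP = 2^1
Steps: 2^1 = 2
PP = 2

2


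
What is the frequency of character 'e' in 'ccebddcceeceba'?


Scanning 'ccebddcceeceba' for 'e':
  Position 2: 'e' -> MATCH (count: 1)
  Position 8: 'e' -> MATCH (count: 2)
  Position 9: 'e' -> MATCH (count: 3)
  Position 11: 'e' -> MATCH (count: 4)
Total occurrences of 'e': 4

4


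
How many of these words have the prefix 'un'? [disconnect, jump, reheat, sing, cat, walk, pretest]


Checking each word for prefix 'un':
  'disconnect' -> no (count: 0)
  'jump' -> no (count: 0)
  'reheat' -> no (count: 0)
  'sing' -> no (count: 0)
  'cat' -> no (count: 0)
  'walk' -> no (count: 0)
  'pretest' -> no (count: 0)
Total with prefix 'un': 0

0


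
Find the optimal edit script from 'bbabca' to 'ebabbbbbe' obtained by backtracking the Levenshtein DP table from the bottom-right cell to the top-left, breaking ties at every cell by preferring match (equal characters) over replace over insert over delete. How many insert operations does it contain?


Edit distance = 6. Backtracking from cell (6, 9) with preference match > replace > insert > delete,
then listing the resulting alignment 'bbabca' -> 'ebabbbbbe' left to right:
  Step 1: insert 'e' [insertion #1]
  Step 2: insert 'b' [insertion #2]
  Step 3: insert 'a' [insertion #3]
  Step 4: keep 'b'
  Step 5: keep 'b'
  Step 6: replace a->b
  Step 7: keep 'b'
  Step 8: replace c->b
  Step 9: replace a->e
Total insertions: 3

3


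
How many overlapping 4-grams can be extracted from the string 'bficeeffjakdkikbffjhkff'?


String 'bficeeffjakdkikbffjhkff' has length L = 23.
Number of overlapping n-grams = L - n + 1
Substituting: 23 - 4 + 1 = 20

20


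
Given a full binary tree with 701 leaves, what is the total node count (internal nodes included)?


Leaf nodes (terminals): 701
Internal nodes = n - 1 = 701 - 1 = 700
Total = leaves + internal = 701 + 700 = 1401

1401


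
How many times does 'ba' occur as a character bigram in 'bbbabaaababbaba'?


Scanning 'bbbabaaababbaba' for bigram 'ba':
  Position 0: 'bb' -> no
  Position 1: 'bb' -> no
  Position 2: 'ba' -> MATCH
  Position 3: 'ab' -> no
  Position 4: 'ba' -> MATCH
  Position 5: 'aa' -> no
  Position 6: 'aa' -> no
  Position 7: 'ab' -> no
  Position 8: 'ba' -> MATCH
  Position 9: 'ab' -> no
  Position 10: 'bb' -> no
  Position 11: 'ba' -> MATCH
  Position 12: 'ab' -> no
  Position 13: 'ba' -> MATCH
Total matches: 5

5


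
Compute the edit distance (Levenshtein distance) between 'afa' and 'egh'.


Building DP table for s1='afa' (len 3) and s2='egh' (len 3):
       e  g  h
    0  1  2  3
  a 1  1  2  3
  f 2  2  2  3
  a 3  3  3  3
Edit distance = dp[3][3] = 3

3


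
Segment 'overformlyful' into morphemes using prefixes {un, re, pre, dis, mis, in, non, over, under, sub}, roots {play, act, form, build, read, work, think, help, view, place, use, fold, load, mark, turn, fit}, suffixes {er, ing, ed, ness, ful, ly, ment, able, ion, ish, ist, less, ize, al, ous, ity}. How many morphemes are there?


Segmenting 'overformlyful' against the inventory:
  'over' -> prefix (morpheme 1)
  'form' -> root (morpheme 2)
  'ly' -> suffix (morpheme 3)
  'ful' -> suffix (morpheme 4)
Total morphemes: 4

4


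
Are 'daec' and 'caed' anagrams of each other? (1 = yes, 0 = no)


Sort characters of 'daec': 'acde'
Sort characters of 'caed': 'acde'
Sorted forms match -> they ARE anagrams
Result: 1

1


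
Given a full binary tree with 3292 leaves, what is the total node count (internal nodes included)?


Leaf nodes (terminals): 3292
Internal nodes = n - 1 = 3292 - 1 = 3291
Total = leaves + internal = 3292 + 3291 = 6583

6583


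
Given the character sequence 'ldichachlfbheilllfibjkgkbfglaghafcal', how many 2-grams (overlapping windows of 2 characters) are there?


String 'ldichachlfbheilllfibjkgkbfglaghafcal' has length L = 36.
Number of overlapping n-grams = L - n + 1
Substituting: 36 - 2 + 1 = 35

35


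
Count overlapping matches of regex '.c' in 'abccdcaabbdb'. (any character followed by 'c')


Pattern: .c means any character followed by 'c'.
Scanning 'abccdcaabbdb' position-by-position:
  Pos 0: window 'ab' -> no
  Pos 1: window 'bc' -> MATCH
  Pos 2: window 'cc' -> MATCH
  Pos 3: window 'cd' -> no
  Pos 4: window 'dc' -> MATCH
  Pos 5: window 'ca' -> no
  Pos 6: window 'aa' -> no
  Pos 7: window 'ab' -> no
  Pos 8: window 'bb' -> no
  Pos 9: window 'bd' -> no
  Pos 10: window 'db' -> no
  Pos 11: window 'b' -> no
Total matches: 3

3


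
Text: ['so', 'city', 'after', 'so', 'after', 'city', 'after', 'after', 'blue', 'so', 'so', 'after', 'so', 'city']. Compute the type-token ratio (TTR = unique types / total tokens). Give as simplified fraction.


Tokens: 14
Unique types: ('after', 'blue', 'city', 'so') = 4
TTR = 4/14
Simplify: divide both by 2 -> 2/7
TTR = 2/7

2/7


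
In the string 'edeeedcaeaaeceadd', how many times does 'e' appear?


Scanning 'edeeedcaeaaeceadd' for 'e':
  Position 0: 'e' -> MATCH (count: 1)
  Position 2: 'e' -> MATCH (count: 2)
  Position 3: 'e' -> MATCH (count: 3)
  Position 4: 'e' -> MATCH (count: 4)
  Position 8: 'e' -> MATCH (count: 5)
  Position 11: 'e' -> MATCH (count: 6)
  Position 13: 'e' -> MATCH (count: 7)
Total occurrences of 'e': 7

7


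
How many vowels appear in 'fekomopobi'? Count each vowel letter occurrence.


Scanning each character of 'fekomopobi':
  Position 1: 'f' -> consonant (running count: 0)
  Position 2: 'e' -> vowel (running count: 1)
  Position 3: 'k' -> consonant (running count: 1)
  Position 4: 'o' -> vowel (running count: 2)
  Position 5: 'm' -> consonant (running count: 2)
  Position 6: 'o' -> vowel (running count: 3)
  Position 7: 'p' -> consonant (running count: 3)
  Position 8: 'o' -> vowel (running count: 4)
  Position 9: 'b' -> consonant (running count: 4)
  Position 10: 'i' -> vowel (running count: 5)
Total vowels: 5

5


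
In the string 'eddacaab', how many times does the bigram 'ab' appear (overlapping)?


Scanning 'eddacaab' for bigram 'ab':
  Position 0: 'ed' -> no
  Position 1: 'dd' -> no
  Position 2: 'da' -> no
  Position 3: 'ac' -> no
  Position 4: 'ca' -> no
  Position 5: 'aa' -> no
  Position 6: 'ab' -> MATCH
Total matches: 1

1


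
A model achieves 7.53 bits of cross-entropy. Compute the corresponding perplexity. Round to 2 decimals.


Perplexity formula: PP = 2^H
H = 7.53
PP = 2^7.53
Decompose: 2^7.53 = 2^7 * 2^0.53
2^7 = 128, 2^0.53 ~ 1.4439292
PP ~ 128 * 1.4439292 = 184.8229376
Rounded to 2 decimals: 184.82

184.82


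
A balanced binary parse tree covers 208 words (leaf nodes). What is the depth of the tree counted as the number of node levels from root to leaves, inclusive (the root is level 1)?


In a balanced binary tree with n leaves the deepest leaf is ceil(log2(n)) edges below the root,
so counting node levels inclusive of root and leaves gives ceil(log2(n)) + 1 levels.
log2(208) = 7.7004
ceil(7.7004) = 8
levels = 8 + 1 = 9

9


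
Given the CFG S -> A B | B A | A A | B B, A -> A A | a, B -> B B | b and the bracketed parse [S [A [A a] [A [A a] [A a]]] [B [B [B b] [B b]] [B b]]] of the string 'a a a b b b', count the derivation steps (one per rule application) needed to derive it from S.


Every bracketed nonterminal node [X ...] in the tree is produced by exactly one rule application.
Reading the tree off as a leftmost derivation:
  Step 1: S  =>  A B   (applied S -> A B)
  Step 2: A B  =>  A A B   (applied A -> A A)
  Step 3: A A B  =>  a A B   (applied A -> a)
  Step 4: a A B  =>  a A A B   (applied A -> A A)
  Step 5: a A A B  =>  a a A B   (applied A -> a)
  Step 6: a a A B  =>  a a a B   (applied A -> a)
  Step 7: a a a B  =>  a a a B B   (applied B -> B B)
  Step 8: a a a B B  =>  a a a B B B   (applied B -> B B)
  Step 9: a a a B B B  =>  a a a b B B   (applied B -> b)
  Step 10: a a a b B B  =>  a a a b b B   (applied B -> b)
  Step 11: a a a b b B  =>  a a a b b b   (applied B -> b)
Final yield: a a a b b b
Total rewrite steps: 11

11


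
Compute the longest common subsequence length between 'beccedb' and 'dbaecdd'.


DP table for LCS of 'beccedb' and 'dbaecdd':
       d  b  a  e  c  d  d
    0  0  0  0  0  0  0  0
  b 0  0  1  1  1  1  1  1
  e 0  0  1  1  2  2  2  2
  c 0  0  1  1  2  3  3  3
  c 0  0  1  1  2  3  3  3
  e 0  0  1  1  2  3  3  3
  d 0  1  1  1  2  3  4  4
  b 0  1  2  2  2  3  4  4
LCS: 'becd'
LCS length = 4

4


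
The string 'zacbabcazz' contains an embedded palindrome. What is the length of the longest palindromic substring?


Scanning 'zacbabcazz' for palindromic substrings.
Substring at positions 0-8: 'zacbabcaz'.
Check: reverse('zacbabcaz') = 'zacbabcaz' -> palindrome confirmed.
Neighbouring characters ('-' / 'z') break symmetry, so it cannot extend further.
No longer palindromic substring exists; longest length = 9

9


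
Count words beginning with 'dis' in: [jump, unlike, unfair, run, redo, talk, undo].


Checking each word for prefix 'dis':
  'jump' -> no (count: 0)
  'unlike' -> no (count: 0)
  'unfair' -> no (count: 0)
  'run' -> no (count: 0)
  'redo' -> no (count: 0)
  'talk' -> no (count: 0)
  'undo' -> no (count: 0)
Total with prefix 'dis': 0

0


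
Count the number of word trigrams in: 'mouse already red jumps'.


Word trigrams from [4] words:
  Trigram 1: (mouse already red)
  Trigram 2: (already red jumps)
Total word trigrams: 4 - 2 = 2

2


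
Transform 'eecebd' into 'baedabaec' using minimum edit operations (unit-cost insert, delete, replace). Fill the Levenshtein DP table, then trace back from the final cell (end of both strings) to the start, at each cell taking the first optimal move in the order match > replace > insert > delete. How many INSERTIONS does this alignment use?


Edit distance = 7. Backtracking from cell (6, 9) with preference match > replace > insert > delete,
then listing the resulting alignment 'eecebd' -> 'baedabaec' left to right:
  Step 1: insert 'b' [insertion #1]
  Step 2: replace e->a
  Step 3: keep 'e'
  Step 4: replace c->d
  Step 5: replace e->a
  Step 6: keep 'b'
  Step 7: insert 'a' [insertion #2]
  Step 8: insert 'e' [insertion #3]
  Step 9: replace d->c
Total insertions: 3

3


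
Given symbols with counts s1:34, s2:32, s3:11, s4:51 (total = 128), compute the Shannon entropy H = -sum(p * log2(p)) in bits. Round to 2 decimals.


Computing entropy H = -sum(p_i * log2(p_i)):
  s1: p = 34/128 = 0.2656, -p*log2(p) = 0.5080
  s2: p = 32/128 = 0.2500, -p*log2(p) = 0.5000
  s3: p = 11/128 = 0.0859, -p*log2(p) = 0.3043
  s4: p = 51/128 = 0.3984, -p*log2(p) = 0.5290
H = sum of terms = 1.8413
Rounded to 2 decimals: 1.84

1.84


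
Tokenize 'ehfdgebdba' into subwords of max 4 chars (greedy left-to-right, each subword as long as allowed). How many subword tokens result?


'ehfdgebdba' has 10 characters.
Chunking with max size 4:
  Chunk 1: 'ehfd' (positions 0-3)
  Chunk 2: 'gebd' (positions 4-7)
  Chunk 3: 'ba' (positions 8-9)
Total chunks: ceil(10 / 4) = 3

3


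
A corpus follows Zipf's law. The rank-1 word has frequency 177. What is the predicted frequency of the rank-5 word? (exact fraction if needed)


Zipf's law: freq(rank) = f1 / rank
f1 = 177, rank = 5
freq = 177 / 5
GCD(177, 5) = 1
Simplified: 177/5

177/5


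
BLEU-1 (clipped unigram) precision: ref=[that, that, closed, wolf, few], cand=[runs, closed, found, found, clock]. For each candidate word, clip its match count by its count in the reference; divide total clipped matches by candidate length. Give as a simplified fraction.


Reference word counts: {'closed': 1, 'few': 1, 'that': 2, 'wolf': 1}
Checking each candidate word (with clipping):
  'runs' -> not in reference -> no match (matches: 0)
  'closed' -> in reference (ref count 1, used 1/1) -> match (matches: 1)
  'found' -> not in reference -> no match (matches: 1)
  'found' -> not in reference -> no match (matches: 1)
  'clock' -> not in reference -> no match (matches: 1)
Clipped matches: 1, Candidate length: 5
Precision = 1/5

1/5


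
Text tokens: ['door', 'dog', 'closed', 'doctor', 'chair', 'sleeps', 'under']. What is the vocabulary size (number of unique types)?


Listing all tokens and tracking unique types:
  Token 1: 'door' -> NEW (unique so far: 1)
  Token 2: 'dog' -> NEW (unique so far: 2)
  Token 3: 'closed' -> NEW (unique so far: 3)
  Token 4: 'doctor' -> NEW (unique so far: 4)
  Token 5: 'chair' -> NEW (unique so far: 5)
  Token 6: 'sleeps' -> NEW (unique so far: 6)
  Token 7: 'under' -> NEW (unique so far: 7)
Unique types: ('chair', 'closed', 'doctor', 'dog', 'door', 'sleeps', 'under')
Vocabulary size: 7

7


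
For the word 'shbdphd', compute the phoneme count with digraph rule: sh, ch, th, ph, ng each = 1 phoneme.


Parsing 'shbdphd' greedily, digraphs first:
  'sh' -> digraph (1 consonant phoneme) (phonemes so far: 1)
  'b' -> consonant phoneme (phonemes so far: 2)
  'd' -> consonant phoneme (phonemes so far: 3)
  'ph' -> digraph (1 consonant phoneme) (phonemes so far: 4)
  'd' -> consonant phoneme (phonemes so far: 5)
Total phonemes: 5

5


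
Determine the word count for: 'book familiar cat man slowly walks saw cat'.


Counting words by splitting on spaces:
  Word 1: 'book'
  Word 2: 'familiar'
  Word 3: 'cat'
  Word 4: 'man'
  Word 5: 'slowly'
  Word 6: 'walks'
  Word 7: 'saw'
  Word 8: 'cat'
Total words: 8

8


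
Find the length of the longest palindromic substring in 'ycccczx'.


Scanning 'ycccczx' for palindromic substrings.
Substring at positions 1-4: 'cccc'.
Check: reverse('cccc') = 'cccc' -> palindrome confirmed.
Neighbouring characters ('y' / 'z') break symmetry, so it cannot extend further.
No longer palindromic substring exists; longest length = 4

4


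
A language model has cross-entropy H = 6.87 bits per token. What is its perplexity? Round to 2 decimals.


Perplexity formula: PP = 2^H
H = 6.87
PP = 2^6.87
Decompose: 2^6.87 = 2^6 * 2^0.87
2^6 = 64, 2^0.87 ~ 1.8276629
PP ~ 64 * 1.8276629 = 116.9704256
Rounded to 2 decimals: 116.97

116.97


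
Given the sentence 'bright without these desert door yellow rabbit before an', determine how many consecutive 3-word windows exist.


Word trigrams from [9] words:
  Trigram 1: (bright without these)
  Trigram 2: (without these desert)
  Trigram 3: (these desert door)
  Trigram 4: (desert door yellow)
  Trigram 5: (door yellow rabbit)
  Trigram 6: (yellow rabbit before)
  Trigram 7: (rabbit before an)
Total word trigrams: 9 - 2 = 7

7


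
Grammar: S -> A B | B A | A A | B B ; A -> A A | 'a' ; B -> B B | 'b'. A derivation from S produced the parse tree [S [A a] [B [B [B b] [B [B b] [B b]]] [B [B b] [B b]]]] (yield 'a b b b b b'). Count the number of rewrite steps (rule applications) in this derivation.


Every bracketed nonterminal node [X ...] in the tree is produced by exactly one rule application.
Reading the tree off as a leftmost derivation:
  Step 1: S  =>  A B   (applied S -> A B)
  Step 2: A B  =>  a B   (applied A -> a)
  Step 3: a B  =>  a B B   (applied B -> B B)
  Step 4: a B B  =>  a B B B   (applied B -> B B)
  Step 5: a B B B  =>  a b B B   (applied B -> b)
  Step 6: a b B B  =>  a b B B B   (applied B -> B B)
  Step 7: a b B B B  =>  a b b B B   (applied B -> b)
  Step 8: a b b B B  =>  a b b b B   (applied B -> b)
  Step 9: a b b b B  =>  a b b b B B   (applied B -> B B)
  Step 10: a b b b B B  =>  a b b b b B   (applied B -> b)
  Step 11: a b b b b B  =>  a b b b b b   (applied B -> b)
Final yield: a b b b b b
Total rewrite steps: 11

11


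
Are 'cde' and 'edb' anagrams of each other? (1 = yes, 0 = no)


Sort characters of 'cde': 'cde'
Sort characters of 'edb': 'bde'
Sorted forms differ -> they are NOT anagrams
Result: 0

0


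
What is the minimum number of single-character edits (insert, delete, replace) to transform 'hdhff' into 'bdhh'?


Building DP table for s1='hdhff' (len 5) and s2='bdhh' (len 4):
       b  d  h  h
    0  1  2  3  4
  h 1  1  2  2  3
  d 2  2  1  2  3
  h 3  3  2  1  2
  f 4  4  3  2  2
  f 5  5  4  3  3
Edit distance = dp[5][4] = 3

3


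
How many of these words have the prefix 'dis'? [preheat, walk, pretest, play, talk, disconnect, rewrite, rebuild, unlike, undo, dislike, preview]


Checking each word for prefix 'dis':
  'preheat' -> no (count: 0)
  'walk' -> no (count: 0)
  'pretest' -> no (count: 0)
  'play' -> no (count: 0)
  'talk' -> no (count: 0)
  'disconnect' -> YES, starts with 'dis' (count: 1)
  'rewrite' -> no (count: 1)
  'rebuild' -> no (count: 1)
  'unlike' -> no (count: 1)
  'undo' -> no (count: 1)
  'dislike' -> YES, starts with 'dis' (count: 2)
  'preview' -> no (count: 2)
Total with prefix 'dis': 2

2


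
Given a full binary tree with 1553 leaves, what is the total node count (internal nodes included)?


Leaf nodes (terminals): 1553
Internal nodes = n - 1 = 1553 - 1 = 1552
Total = leaves + internal = 1553 + 1552 = 3105

3105


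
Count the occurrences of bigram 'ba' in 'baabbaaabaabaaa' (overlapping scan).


Scanning 'baabbaaabaabaaa' for bigram 'ba':
  Position 0: 'ba' -> MATCH
  Position 1: 'aa' -> no
  Position 2: 'ab' -> no
  Position 3: 'bb' -> no
  Position 4: 'ba' -> MATCH
  Position 5: 'aa' -> no
  Position 6: 'aa' -> no
  Position 7: 'ab' -> no
  Position 8: 'ba' -> MATCH
  Position 9: 'aa' -> no
  Position 10: 'ab' -> no
  Position 11: 'ba' -> MATCH
  Position 12: 'aa' -> no
  Position 13: 'aa' -> no
Total matches: 4

4


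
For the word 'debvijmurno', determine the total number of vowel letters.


Scanning each character of 'debvijmurno':
  Position 1: 'd' -> consonant (running count: 0)
  Position 2: 'e' -> vowel (running count: 1)
  Position 3: 'b' -> consonant (running count: 1)
  Position 4: 'v' -> consonant (running count: 1)
  Position 5: 'i' -> vowel (running count: 2)
  Position 6: 'j' -> consonant (running count: 2)
  Position 7: 'm' -> consonant (running count: 2)
  Position 8: 'u' -> vowel (running count: 3)
  Position 9: 'r' -> consonant (running count: 3)
  Position 10: 'n' -> consonant (running count: 3)
  Position 11: 'o' -> vowel (running count: 4)
Total vowels: 4

4


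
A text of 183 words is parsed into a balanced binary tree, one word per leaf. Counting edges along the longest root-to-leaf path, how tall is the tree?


In a balanced binary tree with n leaves the deepest leaf is ceil(log2(n)) edges below the root.
log2(183) = 7.5157
ceil(7.5157) = 8
height (edges) = 8

8


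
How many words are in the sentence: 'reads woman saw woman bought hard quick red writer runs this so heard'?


Counting words by splitting on spaces:
  Word 1: 'reads'
  Word 2: 'woman'
  Word 3: 'saw'
  Word 4: 'woman'
  Word 5: 'bought'
  Word 6: 'hard'
  Word 7: 'quick'
  Word 8: 'red'
  Word 9: 'writer'
  Word 10: 'runs'
  Word 11: 'this'
  Word 12: 'so'
  Word 13: 'heard'
Total words: 13

13


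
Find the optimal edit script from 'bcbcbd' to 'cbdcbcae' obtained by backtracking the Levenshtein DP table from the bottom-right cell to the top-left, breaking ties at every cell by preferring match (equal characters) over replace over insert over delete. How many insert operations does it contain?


Edit distance = 4. Backtracking from cell (6, 8) with preference match > replace > insert > delete,
then listing the resulting alignment 'bcbcbd' -> 'cbdcbcae' left to right:
  Step 1: insert 'c' [insertion #1]
  Step 2: keep 'b'
  Step 3: insert 'd' [insertion #2]
  Step 4: keep 'c'
  Step 5: keep 'b'
  Step 6: keep 'c'
  Step 7: replace b->a
  Step 8: replace d->e
Total insertions: 2

2


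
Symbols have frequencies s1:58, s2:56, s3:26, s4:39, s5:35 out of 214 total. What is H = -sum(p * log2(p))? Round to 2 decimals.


Computing entropy H = -sum(p_i * log2(p_i)):
  s1: p = 58/214 = 0.2710, -p*log2(p) = 0.5105
  s2: p = 56/214 = 0.2617, -p*log2(p) = 0.5061
  s3: p = 26/214 = 0.1215, -p*log2(p) = 0.3695
  s4: p = 39/214 = 0.1822, -p*log2(p) = 0.4476
  s5: p = 35/214 = 0.1636, -p*log2(p) = 0.4272
H = sum of terms = 2.2609
Rounded to 2 decimals: 2.26

2.26


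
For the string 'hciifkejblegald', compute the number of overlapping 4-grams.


String 'hciifkejblegald' has length L = 15.
Number of overlapping n-grams = L - n + 1
Substituting: 15 - 4 + 1 = 12

12


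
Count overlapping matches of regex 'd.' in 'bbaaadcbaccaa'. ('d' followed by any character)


Pattern: d. means 'd' followed by any character.
Scanning 'bbaaadcbaccaa' position-by-position:
  Pos 0: window 'bb' -> no
  Pos 1: window 'ba' -> no
  Pos 2: window 'aa' -> no
  Pos 3: window 'aa' -> no
  Pos 4: window 'ad' -> no
  Pos 5: window 'dc' -> MATCH
  Pos 6: window 'cb' -> no
  Pos 7: window 'ba' -> no
  Pos 8: window 'ac' -> no
  Pos 9: window 'cc' -> no
  Pos 10: window 'ca' -> no
  Pos 11: window 'aa' -> no
  Pos 12: window 'a' -> no
Total matches: 1

1
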